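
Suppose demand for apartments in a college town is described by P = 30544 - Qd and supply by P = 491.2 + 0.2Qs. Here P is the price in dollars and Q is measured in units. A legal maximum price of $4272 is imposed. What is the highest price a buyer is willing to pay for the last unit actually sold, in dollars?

Rearranging demand gives Qd = 30544 - P; rearranging supply gives Qs = 5P - 2456. Equilibrium: 30544 - P = 5P - 2456, so 33000 = 6P and P* = 5500, Q* = 25044.
Since 4272 < 5500, the ceiling is binding.
At P = 4272: Qd = 30544 - 4272 = 26272 and Qs = 5·4272 - 2456 = 18904.
Only 18904 units reach the market. On the demand curve, the marginal buyer's willingness to pay at Q = 18904 is (30544 - 18904) = 11640.

11640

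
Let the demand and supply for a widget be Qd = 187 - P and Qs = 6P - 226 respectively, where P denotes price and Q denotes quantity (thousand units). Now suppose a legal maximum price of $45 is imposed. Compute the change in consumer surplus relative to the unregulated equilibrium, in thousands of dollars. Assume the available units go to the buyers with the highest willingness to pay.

In a free market, 187 - P = 6P - 226 gives the equilibrium P* = 59, Q* = 128.
The ceiling of 45 is below the equilibrium price 59, so it binds.
At P = 45: Qd = 187 - 45 = 142 and Qs = 6·45 - 226 = 44.
Consumer surplus without the control is ½ · (187 - 59) · 128 = 8192.
With the ceiling, 44 units are sold at 45 (assume they go to the highest-value buyers). The demand price at Q = 44 is 143, so CS = ½ · [(187 - 45) + (143 - 45)] · 44 = 5280.
Change in consumer surplus = 5280 - 8192 = -2912.

-2912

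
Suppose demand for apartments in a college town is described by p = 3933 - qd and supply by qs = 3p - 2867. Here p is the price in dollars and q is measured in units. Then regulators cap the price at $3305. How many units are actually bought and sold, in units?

Rearranging demand gives qd = 3933 - p. Equilibrium: 3933 - p = 3p - 2867, so 6800 = 4p and p* = 1700, q* = 2233.
The ceiling of 3305 is above the equilibrium price 1700, so it is not binding; the market clears at p* = 1700, q* = 2233.

2233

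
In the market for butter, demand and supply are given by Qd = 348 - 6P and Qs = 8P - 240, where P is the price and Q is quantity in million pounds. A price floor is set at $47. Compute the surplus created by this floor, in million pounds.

70

In a free market, 348 - 6P = 8P - 240 gives the equilibrium P* = 42, Q* = 96.
Since 47 > 42, the floor is binding.
At P = 47: Qd = 348 - 6·47 = 66 and Qs = 8·47 - 240 = 136.
Surplus = Qs - Qd = 136 - 66 = 70.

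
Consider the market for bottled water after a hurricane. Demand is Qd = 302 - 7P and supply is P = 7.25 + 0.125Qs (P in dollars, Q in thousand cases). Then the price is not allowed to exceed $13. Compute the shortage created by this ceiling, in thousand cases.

Rearranging supply gives Qs = 8P - 58. In a free market, 302 - 7P = 8P - 58 gives the equilibrium P* = 24, Q* = 134.
Since 13 < 24, the ceiling is binding.
At P = 13: Qd = 302 - 7·13 = 211 and Qs = 8·13 - 58 = 46.
Shortage = Qd - Qs = 211 - 46 = 165.

165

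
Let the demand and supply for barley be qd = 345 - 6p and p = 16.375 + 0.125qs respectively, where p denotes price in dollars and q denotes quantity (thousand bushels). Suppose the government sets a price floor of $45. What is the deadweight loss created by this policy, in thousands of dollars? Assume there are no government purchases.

Rearranging supply gives qs = 8p - 131. Without the control the market clears where 345 - 6p = 8p - 131, i.e. p* = 34 and q* = 141.
Since 45 > 34, the floor is binding.
At p = 45: qd = 345 - 6·45 = 75 and qs = 8·45 - 131 = 229.
Quantity traded falls to 75. At q = 75 the demand price is (345 - 75)/6 = 45 and the supply price is (131 + 75)/8 = 25.75.
Deadweight loss = ½ · (45 - 25.75) · (141 - 75) = ½ · 19.25 · 66 = 635.25.

635.25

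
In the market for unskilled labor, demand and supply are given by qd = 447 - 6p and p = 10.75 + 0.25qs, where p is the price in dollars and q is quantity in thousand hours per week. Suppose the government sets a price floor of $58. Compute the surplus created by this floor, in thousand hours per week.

90

Rearranging supply gives qs = 4p - 43. Equilibrium: 447 - 6p = 4p - 43, so 490 = 10p and p* = 49, q* = 153.
Since 58 > 49, the floor is binding.
At p = 58: qd = 447 - 6·58 = 99 and qs = 4·58 - 43 = 189.
Surplus = qs - qd = 189 - 99 = 90.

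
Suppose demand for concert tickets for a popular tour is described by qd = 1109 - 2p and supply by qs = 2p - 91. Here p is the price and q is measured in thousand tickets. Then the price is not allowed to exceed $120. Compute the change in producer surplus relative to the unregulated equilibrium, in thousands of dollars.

-59220

In a free market, 1109 - 2p = 2p - 91 gives the equilibrium p* = 300, q* = 509.
The ceiling of 120 is below the equilibrium price 300, so it binds.
At p = 120: qd = 1109 - 2·120 = 869 and qs = 2·120 - 91 = 149.
Producer surplus without the control is ½ · (300 - 45.5) · 509 = 64770.25.
With the ceiling, producers sell 149 units at 120, so PS = ½ · (120 - 45.5) · 149 = 5550.25.
Change in producer surplus = 5550.25 - 64770.25 = -59220.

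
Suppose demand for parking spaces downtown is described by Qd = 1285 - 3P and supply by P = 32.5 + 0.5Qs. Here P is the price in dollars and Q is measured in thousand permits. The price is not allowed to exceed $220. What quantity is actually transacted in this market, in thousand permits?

Rearranging supply gives Qs = 2P - 65. Without the control the market clears where 1285 - 3P = 2P - 65, i.e. P* = 270 and Q* = 475.
Since 220 < 270, the ceiling is binding.
At P = 220: Qd = 1285 - 3·220 = 625 and Qs = 2·220 - 65 = 375.
The quantity actually transacted is the short side, supply: 375.

375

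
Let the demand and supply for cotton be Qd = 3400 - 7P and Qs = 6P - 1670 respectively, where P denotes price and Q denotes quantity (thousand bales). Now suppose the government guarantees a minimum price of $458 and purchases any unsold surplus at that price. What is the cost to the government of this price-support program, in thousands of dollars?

Equilibrium: 3400 - 7P = 6P - 1670, so 5070 = 13P and P* = 390, Q* = 670.
The floor of 458 is above the equilibrium price 390, so it binds.
At P = 458: Qd = 3400 - 7·458 = 194 and Qs = 6·458 - 1670 = 1078.
Surplus = Qs - Qd = 884.
Government expenditure = surplus × support price = 884 × 458 = 404872.

404872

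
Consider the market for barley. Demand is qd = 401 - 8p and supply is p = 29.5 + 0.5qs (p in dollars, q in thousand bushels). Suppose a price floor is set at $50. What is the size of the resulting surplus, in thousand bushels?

Rearranging supply gives qs = 2p - 59. Without the control the market clears where 401 - 8p = 2p - 59, i.e. p* = 46 and q* = 33.
Since 50 > 46, the floor is binding.
At p = 50: qd = 401 - 8·50 = 1 and qs = 2·50 - 59 = 41.
Surplus = qs - qd = 41 - 1 = 40.

40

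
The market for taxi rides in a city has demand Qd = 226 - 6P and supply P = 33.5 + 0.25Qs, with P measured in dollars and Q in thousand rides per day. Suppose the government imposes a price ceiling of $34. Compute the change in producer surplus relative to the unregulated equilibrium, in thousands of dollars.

Rearranging supply gives Qs = 4P - 134. In a free market, 226 - 6P = 4P - 134 gives the equilibrium P* = 36, Q* = 10.
The ceiling of 34 is below the equilibrium price 36, so it binds.
At P = 34: Qd = 226 - 6·34 = 22 and Qs = 4·34 - 134 = 2.
Producer surplus without the control is ½ · (36 - 33.5) · 10 = 12.5.
With the ceiling, producers sell 2 units at 34, so PS = ½ · (34 - 33.5) · 2 = 0.5.
Change in producer surplus = 0.5 - 12.5 = -12.

-12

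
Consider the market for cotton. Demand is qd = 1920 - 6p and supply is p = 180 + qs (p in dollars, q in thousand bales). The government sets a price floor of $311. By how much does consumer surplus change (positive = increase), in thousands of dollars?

Rearranging supply gives qs = p - 180. Without the control the market clears where 1920 - 6p = p - 180, i.e. p* = 300 and q* = 120.
Because the floor (311) lies above the market-clearing price, it is binding.
At p = 311: qd = 1920 - 6·311 = 54 and qs = 311 - 180 = 131.
Consumer surplus without the control is ½ · (320 - 300) · 120 = 1200.
With the floor, consumers buy 54 units at 311, so CS = ½ · (320 - 311) · 54 = 243.
Change in consumer surplus = 243 - 1200 = -957.

-957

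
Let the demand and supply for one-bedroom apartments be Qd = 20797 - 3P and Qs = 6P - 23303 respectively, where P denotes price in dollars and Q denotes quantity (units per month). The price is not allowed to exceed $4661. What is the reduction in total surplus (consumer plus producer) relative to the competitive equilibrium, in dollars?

Setting quantity demanded equal to quantity supplied, 20797 - 3P = 6P - 23303, gives P* = 4900 and Q* = 6097.
The ceiling of 4661 is below the equilibrium price 4900, so it binds.
At P = 4661: Qd = 20797 - 3·4661 = 6814 and Qs = 6·4661 - 23303 = 4663.
Quantity traded falls to 4663. At Q = 4663 the demand price is (20797 - 4663)/3 = 5378 and the supply price is (23303 + 4663)/6 = 4661.
Deadweight loss = ½ · (5378 - 4661) · (6097 - 4663) = ½ · 717 · 1434 = 514089.

514089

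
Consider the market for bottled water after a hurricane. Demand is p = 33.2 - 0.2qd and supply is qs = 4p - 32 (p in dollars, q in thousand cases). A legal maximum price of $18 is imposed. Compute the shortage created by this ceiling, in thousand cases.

Rearranging demand gives qd = 166 - 5p. Without the control the market clears where 166 - 5p = 4p - 32, i.e. p* = 22 and q* = 56.
Because the ceiling (18) lies below the market-clearing price, it is binding.
At p = 18: qd = 166 - 5·18 = 76 and qs = 4·18 - 32 = 40.
Shortage = qd - qs = 76 - 40 = 36.

36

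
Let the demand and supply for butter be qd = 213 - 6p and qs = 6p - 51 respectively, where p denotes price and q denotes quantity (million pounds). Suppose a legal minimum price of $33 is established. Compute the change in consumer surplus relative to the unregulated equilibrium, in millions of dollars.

Equilibrium: 213 - 6p = 6p - 51, so 264 = 12p and p* = 22, q* = 81.
The floor of 33 is above the equilibrium price 22, so it binds.
At p = 33: qd = 213 - 6·33 = 15 and qs = 6·33 - 51 = 147.
Consumer surplus without the control is ½ · (35.5 - 22) · 81 = 546.75.
With the floor, consumers buy 15 units at 33, so CS = ½ · (35.5 - 33) · 15 = 18.75.
Change in consumer surplus = 18.75 - 546.75 = -528.

-528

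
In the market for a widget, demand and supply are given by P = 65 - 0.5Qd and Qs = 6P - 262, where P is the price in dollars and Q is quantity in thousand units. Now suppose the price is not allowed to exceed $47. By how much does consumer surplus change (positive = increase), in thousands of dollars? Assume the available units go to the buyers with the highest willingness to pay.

Rearranging demand gives Qd = 130 - 2P. Setting quantity demanded equal to quantity supplied, 130 - 2P = 6P - 262, gives P* = 49 and Q* = 32.
Because the ceiling (47) lies below the market-clearing price, it is binding.
At P = 47: Qd = 130 - 2·47 = 36 and Qs = 6·47 - 262 = 20.
Consumer surplus without the control is ½ · (65 - 49) · 32 = 256.
With the ceiling, 20 units are sold at 47 (assume they go to the highest-value buyers). The demand price at Q = 20 is 55, so CS = ½ · [(65 - 47) + (55 - 47)] · 20 = 260.
Change in consumer surplus = 260 - 256 = 4.

4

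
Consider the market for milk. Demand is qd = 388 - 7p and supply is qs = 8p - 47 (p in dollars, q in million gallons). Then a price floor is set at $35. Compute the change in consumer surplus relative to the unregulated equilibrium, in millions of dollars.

-984

Equilibrium: 388 - 7p = 8p - 47, so 435 = 15p and p* = 29, q* = 185.
The floor of 35 is above the equilibrium price 29, so it binds.
At p = 35: qd = 388 - 7·35 = 143 and qs = 8·35 - 47 = 233.
Consumer surplus without the control is ½ · (388/7 - 29) · 185 = 34225/14.
With the floor, consumers buy 143 units at 35, so CS = ½ · (388/7 - 35) · 143 = 20449/14.
Change in consumer surplus = 20449/14 - 34225/14 = -984.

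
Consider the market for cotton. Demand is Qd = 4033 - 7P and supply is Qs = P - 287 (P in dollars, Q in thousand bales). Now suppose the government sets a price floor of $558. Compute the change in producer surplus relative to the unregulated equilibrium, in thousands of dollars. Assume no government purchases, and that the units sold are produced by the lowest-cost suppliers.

-5652

Equilibrium: 4033 - 7P = P - 287, so 4320 = 8P and P* = 540, Q* = 253.
Because the floor (558) lies above the market-clearing price, it is binding.
At P = 558: Qd = 4033 - 7·558 = 127 and Qs = 558 - 287 = 271.
Producer surplus without the control is ½ · (540 - 287) · 253 = 32004.5.
With the floor, 127 units are sold at 558. The supply price at Q = 127 is 414, so PS = ½ · [(558 - 287) + (558 - 414)] · 127 = 26352.5.
Change in producer surplus = 26352.5 - 32004.5 = -5652.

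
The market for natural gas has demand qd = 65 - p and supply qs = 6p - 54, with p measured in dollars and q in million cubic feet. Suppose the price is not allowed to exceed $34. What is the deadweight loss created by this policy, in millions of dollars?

Without the control the market clears where 65 - p = 6p - 54, i.e. p* = 17 and q* = 48.
The ceiling of 34 is above the equilibrium price 17, so it is not binding; the market clears at p* = 17, q* = 48.
Since the control does not bind, no trades are prevented and deadweight loss is zero.

0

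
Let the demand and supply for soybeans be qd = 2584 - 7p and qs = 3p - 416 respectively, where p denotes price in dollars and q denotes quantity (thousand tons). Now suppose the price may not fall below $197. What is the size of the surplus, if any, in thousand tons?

0

Without the control the market clears where 2584 - 7p = 3p - 416, i.e. p* = 300 and q* = 484.
Since 197 is below p* = 300, the floor does not bind and the free-market outcome prevails.
Since the control does not bind, there is no surplus.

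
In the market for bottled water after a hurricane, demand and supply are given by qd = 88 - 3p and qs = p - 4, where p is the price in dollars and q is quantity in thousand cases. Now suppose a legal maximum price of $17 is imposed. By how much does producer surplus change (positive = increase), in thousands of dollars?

-96

In a free market, 88 - 3p = p - 4 gives the equilibrium p* = 23, q* = 19.
Because the ceiling (17) lies below the market-clearing price, it is binding.
At p = 17: qd = 88 - 3·17 = 37 and qs = 17 - 4 = 13.
Producer surplus without the control is ½ · (23 - 4) · 19 = 180.5.
With the ceiling, producers sell 13 units at 17, so PS = ½ · (17 - 4) · 13 = 84.5.
Change in producer surplus = 84.5 - 180.5 = -96.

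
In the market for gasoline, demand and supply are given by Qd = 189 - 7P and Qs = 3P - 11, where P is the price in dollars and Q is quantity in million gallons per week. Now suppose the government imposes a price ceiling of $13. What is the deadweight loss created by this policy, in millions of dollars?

105

Without the control the market clears where 189 - 7P = 3P - 11, i.e. P* = 20 and Q* = 49.
Since 13 < 20, the ceiling is binding.
At P = 13: Qd = 189 - 7·13 = 98 and Qs = 3·13 - 11 = 28.
Quantity traded falls to 28. At Q = 28 the demand price is (189 - 28)/7 = 23 and the supply price is (11 + 28)/3 = 13.
Deadweight loss = ½ · (23 - 13) · (49 - 28) = ½ · 10 · 21 = 105.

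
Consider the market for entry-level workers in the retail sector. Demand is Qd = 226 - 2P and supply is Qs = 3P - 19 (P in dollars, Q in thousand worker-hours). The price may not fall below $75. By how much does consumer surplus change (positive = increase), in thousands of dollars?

-2652

Equilibrium: 226 - 2P = 3P - 19, so 245 = 5P and P* = 49, Q* = 128.
Since 75 > 49, the floor is binding.
At P = 75: Qd = 226 - 2·75 = 76 and Qs = 3·75 - 19 = 206.
Consumer surplus without the control is ½ · (113 - 49) · 128 = 4096.
With the floor, consumers buy 76 units at 75, so CS = ½ · (113 - 75) · 76 = 1444.
Change in consumer surplus = 1444 - 4096 = -2652.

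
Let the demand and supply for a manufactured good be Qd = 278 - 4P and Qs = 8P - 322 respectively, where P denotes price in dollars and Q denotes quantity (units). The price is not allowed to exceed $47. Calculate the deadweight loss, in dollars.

108

Equilibrium: 278 - 4P = 8P - 322, so 600 = 12P and P* = 50, Q* = 78.
The ceiling of 47 is below the equilibrium price 50, so it binds.
At P = 47: Qd = 278 - 4·47 = 90 and Qs = 8·47 - 322 = 54.
Quantity traded falls to 54. At Q = 54 the demand price is (278 - 54)/4 = 56 and the supply price is (322 + 54)/8 = 47.
Deadweight loss = ½ · (56 - 47) · (78 - 54) = ½ · 9 · 24 = 108.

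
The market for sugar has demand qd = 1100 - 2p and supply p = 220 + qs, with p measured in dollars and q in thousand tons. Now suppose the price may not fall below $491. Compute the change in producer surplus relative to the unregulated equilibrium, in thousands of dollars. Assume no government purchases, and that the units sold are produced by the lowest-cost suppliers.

816

Rearranging supply gives qs = p - 220. Setting quantity demanded equal to quantity supplied, 1100 - 2p = p - 220, gives p* = 440 and q* = 220.
Because the floor (491) lies above the market-clearing price, it is binding.
At p = 491: qd = 1100 - 2·491 = 118 and qs = 491 - 220 = 271.
Producer surplus without the control is ½ · (440 - 220) · 220 = 24200.
With the floor, 118 units are sold at 491. The supply price at q = 118 is 338, so PS = ½ · [(491 - 220) + (491 - 338)] · 118 = 25016.
Change in producer surplus = 25016 - 24200 = 816.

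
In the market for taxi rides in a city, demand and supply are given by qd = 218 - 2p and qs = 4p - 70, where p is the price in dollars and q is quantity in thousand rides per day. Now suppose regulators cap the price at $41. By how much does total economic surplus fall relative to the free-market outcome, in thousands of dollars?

Setting quantity demanded equal to quantity supplied, 218 - 2p = 4p - 70, gives p* = 48 and q* = 122.
The ceiling of 41 is below the equilibrium price 48, so it binds.
At p = 41: qd = 218 - 2·41 = 136 and qs = 4·41 - 70 = 94.
Quantity traded falls to 94. At q = 94 the demand price is (218 - 94)/2 = 62 and the supply price is (70 + 94)/4 = 41.
Deadweight loss = ½ · (62 - 41) · (122 - 94) = ½ · 21 · 28 = 294.

294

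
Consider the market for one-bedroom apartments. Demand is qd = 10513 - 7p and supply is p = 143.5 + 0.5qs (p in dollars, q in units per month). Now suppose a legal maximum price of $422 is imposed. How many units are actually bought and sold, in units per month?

557

Rearranging supply gives qs = 2p - 287. Without the control the market clears where 10513 - 7p = 2p - 287, i.e. p* = 1200 and q* = 2113.
Because the ceiling (422) lies below the market-clearing price, it is binding.
At p = 422: qd = 10513 - 7·422 = 7559 and qs = 2·422 - 287 = 557.
The quantity actually transacted is the short side, supply: 557.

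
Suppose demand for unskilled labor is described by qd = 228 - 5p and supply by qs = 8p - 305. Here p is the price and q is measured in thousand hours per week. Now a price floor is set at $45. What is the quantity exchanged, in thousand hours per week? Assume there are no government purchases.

3

In a free market, 228 - 5p = 8p - 305 gives the equilibrium p* = 41, q* = 23.
The floor of 45 is above the equilibrium price 41, so it binds.
At p = 45: qd = 228 - 5·45 = 3 and qs = 8·45 - 305 = 55.
The quantity actually transacted is the short side, demand: 3.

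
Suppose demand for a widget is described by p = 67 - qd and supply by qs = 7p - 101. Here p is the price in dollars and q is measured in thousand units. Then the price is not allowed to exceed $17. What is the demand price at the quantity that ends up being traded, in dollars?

Rearranging demand gives qd = 67 - p. Setting quantity demanded equal to quantity supplied, 67 - p = 7p - 101, gives p* = 21 and q* = 46.
Because the ceiling (17) lies below the market-clearing price, it is binding.
At p = 17: qd = 67 - 17 = 50 and qs = 7·17 - 101 = 18.
Only 18 units reach the market. On the demand curve, the marginal buyer's willingness to pay at q = 18 is (67 - 18) = 49.

49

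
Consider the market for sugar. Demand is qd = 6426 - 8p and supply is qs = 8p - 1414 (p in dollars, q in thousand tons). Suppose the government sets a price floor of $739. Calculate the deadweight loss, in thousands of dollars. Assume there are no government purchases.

496008

In a free market, 6426 - 8p = 8p - 1414 gives the equilibrium p* = 490, q* = 2506.
Because the floor (739) lies above the market-clearing price, it is binding.
At p = 739: qd = 6426 - 8·739 = 514 and qs = 8·739 - 1414 = 4498.
Quantity traded falls to 514. At q = 514 the demand price is (6426 - 514)/8 = 739 and the supply price is (1414 + 514)/8 = 241.
Deadweight loss = ½ · (739 - 241) · (2506 - 514) = ½ · 498 · 1992 = 496008.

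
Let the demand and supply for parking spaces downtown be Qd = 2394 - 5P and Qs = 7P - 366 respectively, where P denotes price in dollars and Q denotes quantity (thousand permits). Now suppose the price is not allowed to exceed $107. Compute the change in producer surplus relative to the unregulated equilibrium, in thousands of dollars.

-100060.5

Setting quantity demanded equal to quantity supplied, 2394 - 5P = 7P - 366, gives P* = 230 and Q* = 1244.
The ceiling of 107 is below the equilibrium price 230, so it binds.
At P = 107: Qd = 2394 - 5·107 = 1859 and Qs = 7·107 - 366 = 383.
Producer surplus without the control is ½ · (230 - 366/7) · 1244 = 773768/7.
With the ceiling, producers sell 383 units at 107, so PS = ½ · (107 - 366/7) · 383 = 146689/14.
Change in producer surplus = 146689/14 - 773768/7 = -100060.5.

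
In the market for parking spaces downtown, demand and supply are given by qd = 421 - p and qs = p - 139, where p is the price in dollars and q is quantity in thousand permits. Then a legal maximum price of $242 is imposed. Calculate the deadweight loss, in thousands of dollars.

Equilibrium: 421 - p = p - 139, so 560 = 2p and p* = 280, q* = 141.
Since 242 < 280, the ceiling is binding.
At p = 242: qd = 421 - 242 = 179 and qs = 242 - 139 = 103.
Quantity traded falls to 103. At q = 103 the demand price is 421 - 103 = 318 and the supply price is 139 + 103 = 242.
Deadweight loss = ½ · (318 - 242) · (141 - 103) = ½ · 76 · 38 = 1444.

1444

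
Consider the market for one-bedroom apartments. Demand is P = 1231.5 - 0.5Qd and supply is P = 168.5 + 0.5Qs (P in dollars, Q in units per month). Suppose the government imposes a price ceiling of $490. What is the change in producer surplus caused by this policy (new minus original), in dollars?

Rearranging demand gives Qd = 2463 - 2P; rearranging supply gives Qs = 2P - 337. Equilibrium: 2463 - 2P = 2P - 337, so 2800 = 4P and P* = 700, Q* = 1063.
The ceiling of 490 is below the equilibrium price 700, so it binds.
At P = 490: Qd = 2463 - 2·490 = 1483 and Qs = 2·490 - 337 = 643.
Producer surplus without the control is ½ · (700 - 168.5) · 1063 = 282492.25.
With the ceiling, producers sell 643 units at 490, so PS = ½ · (490 - 168.5) · 643 = 103362.25.
Change in producer surplus = 103362.25 - 282492.25 = -179130.

-179130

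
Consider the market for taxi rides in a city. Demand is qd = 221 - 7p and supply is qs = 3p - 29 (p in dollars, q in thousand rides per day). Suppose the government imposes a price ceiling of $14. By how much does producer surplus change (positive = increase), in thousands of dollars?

-324.5

Without the control the market clears where 221 - 7p = 3p - 29, i.e. p* = 25 and q* = 46.
The ceiling of 14 is below the equilibrium price 25, so it binds.
At p = 14: qd = 221 - 7·14 = 123 and qs = 3·14 - 29 = 13.
Producer surplus without the control is ½ · (25 - 29/3) · 46 = 1058/3.
With the ceiling, producers sell 13 units at 14, so PS = ½ · (14 - 29/3) · 13 = 169/6.
Change in producer surplus = 169/6 - 1058/3 = -324.5.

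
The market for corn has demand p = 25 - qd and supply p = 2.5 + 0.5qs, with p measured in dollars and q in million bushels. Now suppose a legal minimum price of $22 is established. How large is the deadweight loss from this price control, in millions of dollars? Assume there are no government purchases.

108

Rearranging demand gives qd = 25 - p; rearranging supply gives qs = 2p - 5. In a free market, 25 - p = 2p - 5 gives the equilibrium p* = 10, q* = 15.
Because the floor (22) lies above the market-clearing price, it is binding.
At p = 22: qd = 25 - 22 = 3 and qs = 2·22 - 5 = 39.
Quantity traded falls to 3. At q = 3 the demand price is 25 - 3 = 22 and the supply price is (5 + 3)/2 = 4.
Deadweight loss = ½ · (22 - 4) · (15 - 3) = ½ · 18 · 12 = 108.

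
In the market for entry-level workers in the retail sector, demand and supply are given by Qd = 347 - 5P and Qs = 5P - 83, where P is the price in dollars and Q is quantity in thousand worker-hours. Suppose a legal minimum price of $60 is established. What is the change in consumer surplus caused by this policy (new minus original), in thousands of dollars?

-1521.5

In a free market, 347 - 5P = 5P - 83 gives the equilibrium P* = 43, Q* = 132.
The floor of 60 is above the equilibrium price 43, so it binds.
At P = 60: Qd = 347 - 5·60 = 47 and Qs = 5·60 - 83 = 217.
Consumer surplus without the control is ½ · (69.4 - 43) · 132 = 1742.4.
With the floor, consumers buy 47 units at 60, so CS = ½ · (69.4 - 60) · 47 = 220.9.
Change in consumer surplus = 220.9 - 1742.4 = -1521.5.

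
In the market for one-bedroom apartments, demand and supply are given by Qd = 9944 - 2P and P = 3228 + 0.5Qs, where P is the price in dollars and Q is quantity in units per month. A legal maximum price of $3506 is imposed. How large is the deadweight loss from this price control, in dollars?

705672

Rearranging supply gives Qs = 2P - 6456. Setting quantity demanded equal to quantity supplied, 9944 - 2P = 2P - 6456, gives P* = 4100 and Q* = 1744.
Since 3506 < 4100, the ceiling is binding.
At P = 3506: Qd = 9944 - 2·3506 = 2932 and Qs = 2·3506 - 6456 = 556.
Quantity traded falls to 556. At Q = 556 the demand price is (9944 - 556)/2 = 4694 and the supply price is (6456 + 556)/2 = 3506.
Deadweight loss = ½ · (4694 - 3506) · (1744 - 556) = ½ · 1188 · 1188 = 705672.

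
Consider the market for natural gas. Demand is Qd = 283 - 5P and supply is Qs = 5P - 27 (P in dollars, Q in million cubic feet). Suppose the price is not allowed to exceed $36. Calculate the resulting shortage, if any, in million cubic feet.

Without the control the market clears where 283 - 5P = 5P - 27, i.e. P* = 31 and Q* = 128.
Since 36 is above P* = 31, the ceiling does not bind and the free-market outcome prevails.
Since the control does not bind, there is no shortage.

0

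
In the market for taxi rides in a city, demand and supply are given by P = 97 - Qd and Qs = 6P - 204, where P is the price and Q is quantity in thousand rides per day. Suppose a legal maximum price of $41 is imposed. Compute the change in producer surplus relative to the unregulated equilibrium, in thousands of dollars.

Rearranging demand gives Qd = 97 - P. Setting quantity demanded equal to quantity supplied, 97 - P = 6P - 204, gives P* = 43 and Q* = 54.
Because the ceiling (41) lies below the market-clearing price, it is binding.
At P = 41: Qd = 97 - 41 = 56 and Qs = 6·41 - 204 = 42.
Producer surplus without the control is ½ · (43 - 34) · 54 = 243.
With the ceiling, producers sell 42 units at 41, so PS = ½ · (41 - 34) · 42 = 147.
Change in producer surplus = 147 - 243 = -96.

-96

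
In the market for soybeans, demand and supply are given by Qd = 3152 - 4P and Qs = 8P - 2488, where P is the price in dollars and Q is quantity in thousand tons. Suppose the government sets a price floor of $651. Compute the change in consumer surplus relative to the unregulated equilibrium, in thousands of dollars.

In a free market, 3152 - 4P = 8P - 2488 gives the equilibrium P* = 470, Q* = 1272.
Since 651 > 470, the floor is binding.
At P = 651: Qd = 3152 - 4·651 = 548 and Qs = 8·651 - 2488 = 2720.
Consumer surplus without the control is ½ · (788 - 470) · 1272 = 202248.
With the floor, consumers buy 548 units at 651, so CS = ½ · (788 - 651) · 548 = 37538.
Change in consumer surplus = 37538 - 202248 = -164710.

-164710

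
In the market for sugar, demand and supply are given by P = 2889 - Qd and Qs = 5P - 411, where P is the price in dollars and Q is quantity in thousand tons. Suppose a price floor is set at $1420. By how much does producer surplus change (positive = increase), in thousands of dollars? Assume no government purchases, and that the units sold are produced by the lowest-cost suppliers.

Rearranging demand gives Qd = 2889 - P. Equilibrium: 2889 - P = 5P - 411, so 3300 = 6P and P* = 550, Q* = 2339.
The floor of 1420 is above the equilibrium price 550, so it binds.
At P = 1420: Qd = 2889 - 1420 = 1469 and Qs = 5·1420 - 411 = 6689.
Producer surplus without the control is ½ · (550 - 82.2) · 2339 = 547092.1.
With the floor, 1469 units are sold at 1420. The supply price at Q = 1469 is 376, so PS = ½ · [(1420 - 82.2) + (1420 - 376)] · 1469 = 1749432.1.
Change in producer surplus = 1749432.1 - 547092.1 = 1202340.

1202340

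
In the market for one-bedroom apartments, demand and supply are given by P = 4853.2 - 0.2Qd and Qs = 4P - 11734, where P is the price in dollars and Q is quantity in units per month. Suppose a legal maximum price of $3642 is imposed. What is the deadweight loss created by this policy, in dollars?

461390.4

Rearranging demand gives Qd = 24266 - 5P. Without the control the market clears where 24266 - 5P = 4P - 11734, i.e. P* = 4000 and Q* = 4266.
Since 3642 < 4000, the ceiling is binding.
At P = 3642: Qd = 24266 - 5·3642 = 6056 and Qs = 4·3642 - 11734 = 2834.
Quantity traded falls to 2834. At Q = 2834 the demand price is (24266 - 2834)/5 = 4286.4 and the supply price is (11734 + 2834)/4 = 3642.
Deadweight loss = ½ · (4286.4 - 3642) · (4266 - 2834) = ½ · 644.4 · 1432 = 461390.4.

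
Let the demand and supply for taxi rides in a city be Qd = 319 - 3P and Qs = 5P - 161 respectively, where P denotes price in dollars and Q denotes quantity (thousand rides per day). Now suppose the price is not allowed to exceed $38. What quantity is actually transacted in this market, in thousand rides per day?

29

Without the control the market clears where 319 - 3P = 5P - 161, i.e. P* = 60 and Q* = 139.
The ceiling of 38 is below the equilibrium price 60, so it binds.
At P = 38: Qd = 319 - 3·38 = 205 and Qs = 5·38 - 161 = 29.
The quantity actually transacted is the short side, supply: 29.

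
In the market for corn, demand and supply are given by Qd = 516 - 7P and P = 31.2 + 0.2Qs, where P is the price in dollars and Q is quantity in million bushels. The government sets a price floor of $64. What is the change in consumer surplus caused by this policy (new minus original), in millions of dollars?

Rearranging supply gives Qs = 5P - 156. Setting quantity demanded equal to quantity supplied, 516 - 7P = 5P - 156, gives P* = 56 and Q* = 124.
The floor of 64 is above the equilibrium price 56, so it binds.
At P = 64: Qd = 516 - 7·64 = 68 and Qs = 5·64 - 156 = 164.
Consumer surplus without the control is ½ · (516/7 - 56) · 124 = 7688/7.
With the floor, consumers buy 68 units at 64, so CS = ½ · (516/7 - 64) · 68 = 2312/7.
Change in consumer surplus = 2312/7 - 7688/7 = -768.

-768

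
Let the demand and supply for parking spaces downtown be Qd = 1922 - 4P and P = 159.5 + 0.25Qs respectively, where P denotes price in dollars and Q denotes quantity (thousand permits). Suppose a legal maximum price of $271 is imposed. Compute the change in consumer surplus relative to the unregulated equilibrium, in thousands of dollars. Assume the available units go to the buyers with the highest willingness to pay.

17052

Rearranging supply gives Qs = 4P - 638. Equilibrium: 1922 - 4P = 4P - 638, so 2560 = 8P and P* = 320, Q* = 642.
The ceiling of 271 is below the equilibrium price 320, so it binds.
At P = 271: Qd = 1922 - 4·271 = 838 and Qs = 4·271 - 638 = 446.
Consumer surplus without the control is ½ · (480.5 - 320) · 642 = 51520.5.
With the ceiling, 446 units are sold at 271 (assume they go to the highest-value buyers). The demand price at Q = 446 is 369, so CS = ½ · [(480.5 - 271) + (369 - 271)] · 446 = 68572.5.
Change in consumer surplus = 68572.5 - 51520.5 = 17052.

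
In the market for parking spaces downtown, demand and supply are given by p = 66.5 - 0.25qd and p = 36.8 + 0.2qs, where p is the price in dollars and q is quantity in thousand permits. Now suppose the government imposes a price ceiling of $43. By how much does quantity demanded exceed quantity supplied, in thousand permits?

63

Rearranging demand gives qd = 266 - 4p; rearranging supply gives qs = 5p - 184. Without the control the market clears where 266 - 4p = 5p - 184, i.e. p* = 50 and q* = 66.
Because the ceiling (43) lies below the market-clearing price, it is binding.
At p = 43: qd = 266 - 4·43 = 94 and qs = 5·43 - 184 = 31.
Shortage = qd - qs = 94 - 31 = 63.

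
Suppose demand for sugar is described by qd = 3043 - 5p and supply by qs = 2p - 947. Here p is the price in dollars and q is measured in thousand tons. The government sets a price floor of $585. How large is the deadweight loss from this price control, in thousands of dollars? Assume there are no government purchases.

1968.75

Setting quantity demanded equal to quantity supplied, 3043 - 5p = 2p - 947, gives p* = 570 and q* = 193.
The floor of 585 is above the equilibrium price 570, so it binds.
At p = 585: qd = 3043 - 5·585 = 118 and qs = 2·585 - 947 = 223.
Quantity traded falls to 118. At q = 118 the demand price is (3043 - 118)/5 = 585 and the supply price is (947 + 118)/2 = 532.5.
Deadweight loss = ½ · (585 - 532.5) · (193 - 118) = ½ · 52.5 · 75 = 1968.75.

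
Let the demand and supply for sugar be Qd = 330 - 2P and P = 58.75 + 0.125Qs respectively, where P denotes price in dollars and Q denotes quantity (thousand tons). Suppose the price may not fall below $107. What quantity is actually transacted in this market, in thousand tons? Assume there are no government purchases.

Rearranging supply gives Qs = 8P - 470. Equilibrium: 330 - 2P = 8P - 470, so 800 = 10P and P* = 80, Q* = 170.
Because the floor (107) lies above the market-clearing price, it is binding.
At P = 107: Qd = 330 - 2·107 = 116 and Qs = 8·107 - 470 = 386.
The quantity actually transacted is the short side, demand: 116.

116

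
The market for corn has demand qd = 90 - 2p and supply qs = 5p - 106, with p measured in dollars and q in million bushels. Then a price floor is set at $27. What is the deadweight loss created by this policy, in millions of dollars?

Equilibrium: 90 - 2p = 5p - 106, so 196 = 7p and p* = 28, q* = 34.
Since 27 is below p* = 28, the floor does not bind and the free-market outcome prevails.
Since the control does not bind, no trades are prevented and deadweight loss is zero.

0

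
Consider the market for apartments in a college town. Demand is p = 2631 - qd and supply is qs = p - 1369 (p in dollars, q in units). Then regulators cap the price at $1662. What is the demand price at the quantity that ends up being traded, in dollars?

2338

Rearranging demand gives qd = 2631 - p. In a free market, 2631 - p = p - 1369 gives the equilibrium p* = 2000, q* = 631.
Since 1662 < 2000, the ceiling is binding.
At p = 1662: qd = 2631 - 1662 = 969 and qs = 1662 - 1369 = 293.
Only 293 units reach the market. On the demand curve, the marginal buyer's willingness to pay at q = 293 is (2631 - 293) = 2338.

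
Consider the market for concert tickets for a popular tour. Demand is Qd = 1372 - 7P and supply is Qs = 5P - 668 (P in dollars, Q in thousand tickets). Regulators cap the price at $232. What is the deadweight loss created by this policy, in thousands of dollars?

Equilibrium: 1372 - 7P = 5P - 668, so 2040 = 12P and P* = 170, Q* = 182.
Since 232 is above P* = 170, the ceiling does not bind and the free-market outcome prevails.
Since the control does not bind, no trades are prevented and deadweight loss is zero.

0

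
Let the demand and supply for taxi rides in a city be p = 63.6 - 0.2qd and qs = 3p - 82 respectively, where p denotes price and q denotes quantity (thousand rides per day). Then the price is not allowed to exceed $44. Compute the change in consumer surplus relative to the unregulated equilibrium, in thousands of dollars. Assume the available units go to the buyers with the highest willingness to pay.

267.6

Rearranging demand gives qd = 318 - 5p. Without the control the market clears where 318 - 5p = 3p - 82, i.e. p* = 50 and q* = 68.
The ceiling of 44 is below the equilibrium price 50, so it binds.
At p = 44: qd = 318 - 5·44 = 98 and qs = 3·44 - 82 = 50.
Consumer surplus without the control is ½ · (63.6 - 50) · 68 = 462.4.
With the ceiling, 50 units are sold at 44 (assume they go to the highest-value buyers). The demand price at q = 50 is 53.6, so CS = ½ · [(63.6 - 44) + (53.6 - 44)] · 50 = 730.
Change in consumer surplus = 730 - 462.4 = 267.6.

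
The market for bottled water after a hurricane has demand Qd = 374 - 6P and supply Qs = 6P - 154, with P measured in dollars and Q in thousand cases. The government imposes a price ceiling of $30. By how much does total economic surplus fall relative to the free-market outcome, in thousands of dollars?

Setting quantity demanded equal to quantity supplied, 374 - 6P = 6P - 154, gives P* = 44 and Q* = 110.
Because the ceiling (30) lies below the market-clearing price, it is binding.
At P = 30: Qd = 374 - 6·30 = 194 and Qs = 6·30 - 154 = 26.
Quantity traded falls to 26. At Q = 26 the demand price is (374 - 26)/6 = 58 and the supply price is (154 + 26)/6 = 30.
Deadweight loss = ½ · (58 - 30) · (110 - 26) = ½ · 28 · 84 = 1176.

1176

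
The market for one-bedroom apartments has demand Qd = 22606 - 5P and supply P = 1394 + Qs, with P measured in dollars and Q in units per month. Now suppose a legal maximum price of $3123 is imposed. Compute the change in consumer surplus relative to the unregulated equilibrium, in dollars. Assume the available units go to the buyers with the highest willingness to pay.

Rearranging supply gives Qs = P - 1394. Setting quantity demanded equal to quantity supplied, 22606 - 5P = P - 1394, gives P* = 4000 and Q* = 2606.
The ceiling of 3123 is below the equilibrium price 4000, so it binds.
At P = 3123: Qd = 22606 - 5·3123 = 6991 and Qs = 3123 - 1394 = 1729.
Consumer surplus without the control is ½ · (4521.2 - 4000) · 2606 = 679123.6.
With the ceiling, 1729 units are sold at 3123 (assume they go to the highest-value buyers). The demand price at Q = 1729 is 4175.4, so CS = ½ · [(4521.2 - 3123) + (4175.4 - 3123)] · 1729 = 2118543.7.
Change in consumer surplus = 2118543.7 - 679123.6 = 1439420.1.

1439420.1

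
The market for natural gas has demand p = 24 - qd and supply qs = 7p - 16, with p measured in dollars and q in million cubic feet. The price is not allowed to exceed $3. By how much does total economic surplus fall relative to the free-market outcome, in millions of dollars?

Rearranging demand gives qd = 24 - p. Setting quantity demanded equal to quantity supplied, 24 - p = 7p - 16, gives p* = 5 and q* = 19.
Since 3 < 5, the ceiling is binding.
At p = 3: qd = 24 - 3 = 21 and qs = 7·3 - 16 = 5.
Quantity traded falls to 5. At q = 5 the demand price is 24 - 5 = 19 and the supply price is (16 + 5)/7 = 3.
Deadweight loss = ½ · (19 - 3) · (19 - 5) = ½ · 16 · 14 = 112.

112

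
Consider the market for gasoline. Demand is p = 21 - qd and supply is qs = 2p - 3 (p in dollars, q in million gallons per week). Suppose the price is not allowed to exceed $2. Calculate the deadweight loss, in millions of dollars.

Rearranging demand gives qd = 21 - p. Without the control the market clears where 21 - p = 2p - 3, i.e. p* = 8 and q* = 13.
Since 2 < 8, the ceiling is binding.
At p = 2: qd = 21 - 2 = 19 and qs = 2·2 - 3 = 1.
Quantity traded falls to 1. At q = 1 the demand price is 21 - 1 = 20 and the supply price is (3 + 1)/2 = 2.
Deadweight loss = ½ · (20 - 2) · (13 - 1) = ½ · 18 · 12 = 108.

108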